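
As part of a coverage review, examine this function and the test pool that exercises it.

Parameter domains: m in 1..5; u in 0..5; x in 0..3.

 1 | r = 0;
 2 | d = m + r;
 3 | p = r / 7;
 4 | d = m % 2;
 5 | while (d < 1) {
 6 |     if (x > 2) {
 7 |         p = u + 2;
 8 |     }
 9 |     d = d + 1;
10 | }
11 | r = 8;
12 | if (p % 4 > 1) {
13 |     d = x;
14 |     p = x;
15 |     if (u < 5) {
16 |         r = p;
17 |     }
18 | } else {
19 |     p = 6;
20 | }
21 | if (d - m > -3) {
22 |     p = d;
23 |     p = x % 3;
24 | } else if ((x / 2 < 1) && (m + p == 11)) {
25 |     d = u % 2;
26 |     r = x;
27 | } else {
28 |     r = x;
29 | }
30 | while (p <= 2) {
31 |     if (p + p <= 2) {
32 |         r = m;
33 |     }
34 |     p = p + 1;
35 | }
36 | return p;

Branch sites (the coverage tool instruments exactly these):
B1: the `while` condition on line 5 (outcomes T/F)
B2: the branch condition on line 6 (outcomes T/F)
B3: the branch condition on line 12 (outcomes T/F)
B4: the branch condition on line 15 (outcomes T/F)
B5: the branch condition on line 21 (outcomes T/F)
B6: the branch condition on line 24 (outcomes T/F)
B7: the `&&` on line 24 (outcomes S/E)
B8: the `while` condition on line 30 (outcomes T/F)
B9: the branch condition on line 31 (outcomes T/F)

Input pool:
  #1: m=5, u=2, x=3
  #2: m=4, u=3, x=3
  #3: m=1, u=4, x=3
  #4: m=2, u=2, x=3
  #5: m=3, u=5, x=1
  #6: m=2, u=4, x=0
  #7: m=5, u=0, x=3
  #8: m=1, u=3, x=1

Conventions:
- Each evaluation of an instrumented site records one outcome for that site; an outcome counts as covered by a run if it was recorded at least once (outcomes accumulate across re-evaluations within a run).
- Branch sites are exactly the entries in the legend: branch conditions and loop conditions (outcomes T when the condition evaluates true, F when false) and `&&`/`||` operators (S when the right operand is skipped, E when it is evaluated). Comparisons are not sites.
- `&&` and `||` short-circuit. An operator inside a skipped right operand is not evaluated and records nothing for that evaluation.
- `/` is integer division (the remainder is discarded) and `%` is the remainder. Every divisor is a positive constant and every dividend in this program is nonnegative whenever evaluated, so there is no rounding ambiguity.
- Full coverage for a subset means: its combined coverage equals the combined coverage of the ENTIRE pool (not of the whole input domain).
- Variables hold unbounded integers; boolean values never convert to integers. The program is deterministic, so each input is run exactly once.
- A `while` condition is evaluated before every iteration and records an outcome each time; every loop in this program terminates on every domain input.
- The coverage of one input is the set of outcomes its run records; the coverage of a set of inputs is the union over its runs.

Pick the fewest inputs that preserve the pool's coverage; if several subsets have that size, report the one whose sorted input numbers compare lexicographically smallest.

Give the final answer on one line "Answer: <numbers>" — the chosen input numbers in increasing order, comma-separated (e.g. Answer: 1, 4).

input #1 (m=5, u=2, x=3): events B1->F, B3->F, B5->F, B7->S, B6->F, B8->F; covers B1=F, B3=F, B5=F, B6=F, B7=S, B8=F
input #2 (m=4, u=3, x=3): events B1->T, B2->T, B1->F, B3->F, B5->F, B7->S, B6->F, B8->F; covers B1=T, B1=F, B2=T, B3=F, B5=F, B6=F, B7=S, B8=F
input #3 (m=1, u=4, x=3): events B1->F, B3->F, B5->T, B8->T, B9->T, B8->T, B9->T, B8->T, B9->F, B8->F; covers B1=F, B3=F, B5=T, B8=T, B8=F, B9=T, B9=F
input #4 (m=2, u=2, x=3): events B1->T, B2->T, B1->F, B3->F, B5->T, B8->T, B9->T, B8->T, B9->T, B8->T, B9->F, B8->F; covers B1=T, B1=F, B2=T, B3=F, B5=T, B8=T, B8=F, B9=T, B9=F
input #5 (m=3, u=5, x=1): events B1->F, B3->F, B5->T, B8->T, B9->T, B8->T, B9->F, B8->F; covers B1=F, B3=F, B5=T, B8=T, B8=F, B9=T, B9=F
input #6 (m=2, u=4, x=0): events B1->T, B2->F, B1->F, B3->F, B5->T, B8->T, B9->T, B8->T, B9->T, B8->T, B9->F, B8->F; covers B1=T, B1=F, B2=F, B3=F, B5=T, B8=T, B8=F, B9=T, B9=F
input #7 (m=5, u=0, x=3): events B1->F, B3->F, B5->F, B7->S, B6->F, B8->F; covers B1=F, B3=F, B5=F, B6=F, B7=S, B8=F
input #8 (m=1, u=3, x=1): events B1->F, B3->F, B5->T, B8->T, B9->T, B8->T, B9->F, B8->F; covers B1=F, B3=F, B5=T, B8=T, B8=F, B9=T, B9=F
pool-wide coverage (13 outcomes): B1=T, B1=F, B2=T, B2=F, B3=F, B5=T, B5=F, B6=F, B7=S, B8=T, B8=F, B9=T, B9=F
checked all size-1 subsets: none covers 13 outcomes (max 9/13)
the canonical winner is {2, 6}: size 2, full 13-outcome coverage, earliest index list among size-2 covers

Answer: 2, 6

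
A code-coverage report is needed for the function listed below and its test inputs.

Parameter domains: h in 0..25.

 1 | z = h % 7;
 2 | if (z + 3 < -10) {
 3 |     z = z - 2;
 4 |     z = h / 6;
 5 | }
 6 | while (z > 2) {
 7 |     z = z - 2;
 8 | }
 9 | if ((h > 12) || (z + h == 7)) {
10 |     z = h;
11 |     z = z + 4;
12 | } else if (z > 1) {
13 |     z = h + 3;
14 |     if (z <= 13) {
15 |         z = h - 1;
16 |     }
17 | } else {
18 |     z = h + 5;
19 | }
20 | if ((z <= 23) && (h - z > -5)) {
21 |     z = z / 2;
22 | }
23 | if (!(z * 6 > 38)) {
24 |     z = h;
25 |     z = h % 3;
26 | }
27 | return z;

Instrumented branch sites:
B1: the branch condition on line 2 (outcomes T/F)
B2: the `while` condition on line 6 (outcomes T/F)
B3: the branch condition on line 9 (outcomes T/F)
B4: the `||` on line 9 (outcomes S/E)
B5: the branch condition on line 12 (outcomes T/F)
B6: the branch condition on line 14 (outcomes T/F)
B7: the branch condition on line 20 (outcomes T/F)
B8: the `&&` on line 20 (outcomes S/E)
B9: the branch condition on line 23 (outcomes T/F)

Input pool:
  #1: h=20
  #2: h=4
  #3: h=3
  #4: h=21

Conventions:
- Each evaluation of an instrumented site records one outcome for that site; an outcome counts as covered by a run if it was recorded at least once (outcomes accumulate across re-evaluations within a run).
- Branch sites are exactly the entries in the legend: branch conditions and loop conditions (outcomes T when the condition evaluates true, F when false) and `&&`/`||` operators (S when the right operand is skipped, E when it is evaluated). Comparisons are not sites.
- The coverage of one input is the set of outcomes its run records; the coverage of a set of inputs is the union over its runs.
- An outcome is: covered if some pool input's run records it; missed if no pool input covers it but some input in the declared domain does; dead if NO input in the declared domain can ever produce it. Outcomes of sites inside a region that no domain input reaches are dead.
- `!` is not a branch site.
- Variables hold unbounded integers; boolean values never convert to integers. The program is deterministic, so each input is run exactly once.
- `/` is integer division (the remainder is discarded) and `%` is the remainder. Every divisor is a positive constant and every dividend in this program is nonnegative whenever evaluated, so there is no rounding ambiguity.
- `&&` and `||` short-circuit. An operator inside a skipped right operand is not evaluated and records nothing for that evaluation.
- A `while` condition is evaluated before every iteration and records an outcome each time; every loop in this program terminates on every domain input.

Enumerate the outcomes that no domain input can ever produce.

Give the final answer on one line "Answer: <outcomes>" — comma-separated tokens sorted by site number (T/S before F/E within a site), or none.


checking every outcome against all 26 domain inputs:
  B1=T: no domain input ever produces it -> dead
  reachable outcomes have witnesses, e.g. B1=F (e.g. h=0), B2=T (e.g. h=3), B2=F (e.g. h=0), B3=T (e.g. h=7)
Answer: B1=T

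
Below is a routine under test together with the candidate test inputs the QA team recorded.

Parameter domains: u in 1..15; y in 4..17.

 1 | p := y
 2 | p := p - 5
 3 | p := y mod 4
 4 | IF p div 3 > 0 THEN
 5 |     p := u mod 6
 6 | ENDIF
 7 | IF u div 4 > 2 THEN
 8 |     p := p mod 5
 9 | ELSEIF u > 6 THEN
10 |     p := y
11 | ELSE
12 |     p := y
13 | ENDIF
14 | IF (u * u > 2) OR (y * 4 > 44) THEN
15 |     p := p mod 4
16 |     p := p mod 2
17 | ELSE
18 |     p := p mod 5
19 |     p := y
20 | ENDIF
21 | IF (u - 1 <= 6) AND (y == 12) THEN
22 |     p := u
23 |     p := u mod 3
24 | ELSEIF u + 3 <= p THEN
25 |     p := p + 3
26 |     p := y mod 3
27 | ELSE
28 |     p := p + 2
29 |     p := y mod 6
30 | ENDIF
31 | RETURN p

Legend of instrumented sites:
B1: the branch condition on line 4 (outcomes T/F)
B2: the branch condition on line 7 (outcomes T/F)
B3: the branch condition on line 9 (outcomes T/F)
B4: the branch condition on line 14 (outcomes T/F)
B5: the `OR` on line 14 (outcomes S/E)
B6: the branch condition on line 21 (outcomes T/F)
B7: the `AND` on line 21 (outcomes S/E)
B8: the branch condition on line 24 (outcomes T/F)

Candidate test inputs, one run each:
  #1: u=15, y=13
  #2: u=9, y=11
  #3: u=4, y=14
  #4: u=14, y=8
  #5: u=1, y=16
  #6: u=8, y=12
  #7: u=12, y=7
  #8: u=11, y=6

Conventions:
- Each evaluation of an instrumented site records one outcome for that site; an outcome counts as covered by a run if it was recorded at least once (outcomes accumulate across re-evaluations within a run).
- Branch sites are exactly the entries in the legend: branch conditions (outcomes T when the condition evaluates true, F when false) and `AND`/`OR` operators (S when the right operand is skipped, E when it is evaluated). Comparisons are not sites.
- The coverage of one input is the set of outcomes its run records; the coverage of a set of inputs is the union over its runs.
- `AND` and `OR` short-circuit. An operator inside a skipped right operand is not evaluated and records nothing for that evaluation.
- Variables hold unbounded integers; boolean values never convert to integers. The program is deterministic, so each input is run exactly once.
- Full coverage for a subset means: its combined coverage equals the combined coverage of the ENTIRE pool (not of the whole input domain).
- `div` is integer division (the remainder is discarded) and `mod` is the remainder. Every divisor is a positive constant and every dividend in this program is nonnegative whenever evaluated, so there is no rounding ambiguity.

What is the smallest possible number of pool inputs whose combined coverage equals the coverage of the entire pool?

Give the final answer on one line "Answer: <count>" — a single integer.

test 1 (u=15, y=13) fires B1->F, B2->T, B5->S, B4->T, B7->S, B6->F, B8->F; hits B1=F, B2=T, B4=T, B5=S, B6=F, B7=S, B8=F
test 2 (u=9, y=11) fires B1->T, B2->F, B3->T, B5->S, B4->T, B7->S, B6->F, B8->F; hits B1=T, B2=F, B3=T, B4=T, B5=S, B6=F, B7=S, B8=F
test 3 (u=4, y=14) fires B1->F, B2->F, B3->F, B5->S, B4->T, B7->E, B6->F, B8->F; hits B1=F, B2=F, B3=F, B4=T, B5=S, B6=F, B7=E, B8=F
test 4 (u=14, y=8) fires B1->F, B2->T, B5->S, B4->T, B7->S, B6->F, B8->F; hits B1=F, B2=T, B4=T, B5=S, B6=F, B7=S, B8=F
test 5 (u=1, y=16) fires B1->F, B2->F, B3->F, B5->E, B4->T, B7->E, B6->F, B8->F; hits B1=F, B2=F, B3=F, B4=T, B5=E, B6=F, B7=E, B8=F
test 6 (u=8, y=12) fires B1->F, B2->F, B3->T, B5->S, B4->T, B7->S, B6->F, B8->F; hits B1=F, B2=F, B3=T, B4=T, B5=S, B6=F, B7=S, B8=F
test 7 (u=12, y=7) fires B1->T, B2->T, B5->S, B4->T, B7->S, B6->F, B8->F; hits B1=T, B2=T, B4=T, B5=S, B6=F, B7=S, B8=F
test 8 (u=11, y=6) fires B1->F, B2->F, B3->T, B5->S, B4->T, B7->S, B6->F, B8->F; hits B1=F, B2=F, B3=T, B4=T, B5=S, B6=F, B7=S, B8=F
pool-wide coverage (13 outcomes): B1=T, B1=F, B2=T, B2=F, B3=T, B3=F, B4=T, B5=S, B5=E, B6=F, B7=S, B7=E, B8=F
every size-1 subset falls short of the 13 outcomes (best: 8/13)
every size-2 subset falls short of the 13 outcomes (best: 12/13)
the canonical winner is {1, 2, 5}: size 3, full 13-outcome coverage, earliest index list among size-3 covers

Answer: 3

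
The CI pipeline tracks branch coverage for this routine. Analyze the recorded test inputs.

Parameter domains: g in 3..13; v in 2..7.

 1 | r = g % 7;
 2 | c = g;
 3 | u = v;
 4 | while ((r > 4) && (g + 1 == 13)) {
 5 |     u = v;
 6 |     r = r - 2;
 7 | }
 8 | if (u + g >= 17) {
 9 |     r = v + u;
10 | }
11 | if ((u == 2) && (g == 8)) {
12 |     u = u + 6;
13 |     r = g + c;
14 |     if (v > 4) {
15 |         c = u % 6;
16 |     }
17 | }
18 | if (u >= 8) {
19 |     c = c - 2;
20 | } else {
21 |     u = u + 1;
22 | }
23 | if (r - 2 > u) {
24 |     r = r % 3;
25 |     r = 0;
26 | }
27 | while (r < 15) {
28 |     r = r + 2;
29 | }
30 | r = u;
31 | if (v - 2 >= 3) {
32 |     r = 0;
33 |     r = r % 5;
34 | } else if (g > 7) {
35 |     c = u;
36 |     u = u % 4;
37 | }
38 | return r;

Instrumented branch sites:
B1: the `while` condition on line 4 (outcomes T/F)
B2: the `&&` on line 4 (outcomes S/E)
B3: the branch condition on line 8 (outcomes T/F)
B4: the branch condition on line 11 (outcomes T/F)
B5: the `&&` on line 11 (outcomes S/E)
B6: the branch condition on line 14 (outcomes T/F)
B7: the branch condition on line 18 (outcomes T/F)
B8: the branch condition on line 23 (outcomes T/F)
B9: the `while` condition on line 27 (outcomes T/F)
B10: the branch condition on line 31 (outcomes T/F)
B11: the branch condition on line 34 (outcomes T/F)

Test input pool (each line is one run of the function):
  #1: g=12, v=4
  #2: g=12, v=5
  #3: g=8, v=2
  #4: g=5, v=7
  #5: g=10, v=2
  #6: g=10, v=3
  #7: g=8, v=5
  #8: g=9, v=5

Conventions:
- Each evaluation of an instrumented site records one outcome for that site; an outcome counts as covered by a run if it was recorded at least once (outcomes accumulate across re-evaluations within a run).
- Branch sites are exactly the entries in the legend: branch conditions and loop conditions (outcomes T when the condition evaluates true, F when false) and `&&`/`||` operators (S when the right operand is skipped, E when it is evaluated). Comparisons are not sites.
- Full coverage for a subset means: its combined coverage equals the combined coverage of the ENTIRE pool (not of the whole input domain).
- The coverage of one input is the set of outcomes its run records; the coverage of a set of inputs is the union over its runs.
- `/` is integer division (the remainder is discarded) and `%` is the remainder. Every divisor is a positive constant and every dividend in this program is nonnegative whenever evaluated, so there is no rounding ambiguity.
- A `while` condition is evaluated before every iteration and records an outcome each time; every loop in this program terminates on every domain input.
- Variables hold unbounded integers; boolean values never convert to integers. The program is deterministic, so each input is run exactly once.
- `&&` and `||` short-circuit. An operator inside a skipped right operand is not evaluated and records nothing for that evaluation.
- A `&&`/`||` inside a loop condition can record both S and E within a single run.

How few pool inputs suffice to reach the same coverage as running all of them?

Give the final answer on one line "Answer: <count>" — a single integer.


#1 (g=12, v=4) -> B2->E, B1->T, B2->S, B1->F, B3->F, B5->S, B4->F, B7->F, B8->F, B9->T, B9->T, B9->T, B9->T, B9->T, ...; covered: B1=T, B1=F, B2=S, B2=E, B3=F, B4=F, B5=S, B7=F, B8=F, B9=T, B9=F, B10=F, B11=T
#2 (g=12, v=5) -> B2->E, B1->T, B2->S, B1->F, B3->T, B5->S, B4->F, B7->F, B8->T, B9->T, B9->T, B9->T, B9->T, B9->T, ...; covered: B1=T, B1=F, B2=S, B2=E, B3=T, B4=F, B5=S, B7=F, B8=T, B9=T, B9=F, B10=T
#3 (g=8, v=2) -> B2->S, B1->F, B3->F, B5->E, B4->T, B6->F, B7->T, B8->T, B9->T, B9->T, B9->T, B9->T, B9->T, B9->T, ...; covered: B1=F, B2=S, B3=F, B4=T, B5=E, B6=F, B7=T, B8=T, B9=T, B9=F, B10=F, B11=T
#4 (g=5, v=7) -> B2->E, B1->F, B3->F, B5->S, B4->F, B7->F, B8->F, B9->T, B9->T, B9->T, B9->T, B9->T, B9->F, B10->T; covered: B1=F, B2=E, B3=F, B4=F, B5=S, B7=F, B8=F, B9=T, B9=F, B10=T
#5 (g=10, v=2) -> B2->S, B1->F, B3->F, B5->E, B4->F, B7->F, B8->F, B9->T, B9->T, B9->T, B9->T, B9->T, B9->T, B9->F, ...; covered: B1=F, B2=S, B3=F, B4=F, B5=E, B7=F, B8=F, B9=T, B9=F, B10=F, B11=T
#6 (g=10, v=3) -> B2->S, B1->F, B3->F, B5->S, B4->F, B7->F, B8->F, B9->T, B9->T, B9->T, B9->T, B9->T, B9->T, B9->F, ...; covered: B1=F, B2=S, B3=F, B4=F, B5=S, B7=F, B8=F, B9=T, B9=F, B10=F, B11=T
#7 (g=8, v=5) -> B2->S, B1->F, B3->F, B5->S, B4->F, B7->F, B8->F, B9->T, B9->T, B9->T, B9->T, B9->T, B9->T, B9->T, ...; covered: B1=F, B2=S, B3=F, B4=F, B5=S, B7=F, B8=F, B9=T, B9=F, B10=T
#8 (g=9, v=5) -> B2->S, B1->F, B3->F, B5->S, B4->F, B7->F, B8->F, B9->T, B9->T, B9->T, B9->T, B9->T, B9->T, B9->T, ...; covered: B1=F, B2=S, B3=F, B4=F, B5=S, B7=F, B8=F, B9=T, B9=F, B10=T
together the pool reaches 20 outcomes: B1=T, B1=F, B2=S, B2=E, B3=T, B3=F, B4=T, B4=F, B5=S, B5=E, B6=F, B7=T, B7=F, B8=T, B8=F, B9=T, B9=F, B10=T, B10=F, B11=T
every size-1 subset falls short of the 20 outcomes (best: 13/20)
every size-2 subset falls short of the 20 outcomes (best: 19/20)
the canonical winner is {1, 2, 3}: size 3, full 20-outcome coverage, earliest index list among size-3 covers
Answer: 3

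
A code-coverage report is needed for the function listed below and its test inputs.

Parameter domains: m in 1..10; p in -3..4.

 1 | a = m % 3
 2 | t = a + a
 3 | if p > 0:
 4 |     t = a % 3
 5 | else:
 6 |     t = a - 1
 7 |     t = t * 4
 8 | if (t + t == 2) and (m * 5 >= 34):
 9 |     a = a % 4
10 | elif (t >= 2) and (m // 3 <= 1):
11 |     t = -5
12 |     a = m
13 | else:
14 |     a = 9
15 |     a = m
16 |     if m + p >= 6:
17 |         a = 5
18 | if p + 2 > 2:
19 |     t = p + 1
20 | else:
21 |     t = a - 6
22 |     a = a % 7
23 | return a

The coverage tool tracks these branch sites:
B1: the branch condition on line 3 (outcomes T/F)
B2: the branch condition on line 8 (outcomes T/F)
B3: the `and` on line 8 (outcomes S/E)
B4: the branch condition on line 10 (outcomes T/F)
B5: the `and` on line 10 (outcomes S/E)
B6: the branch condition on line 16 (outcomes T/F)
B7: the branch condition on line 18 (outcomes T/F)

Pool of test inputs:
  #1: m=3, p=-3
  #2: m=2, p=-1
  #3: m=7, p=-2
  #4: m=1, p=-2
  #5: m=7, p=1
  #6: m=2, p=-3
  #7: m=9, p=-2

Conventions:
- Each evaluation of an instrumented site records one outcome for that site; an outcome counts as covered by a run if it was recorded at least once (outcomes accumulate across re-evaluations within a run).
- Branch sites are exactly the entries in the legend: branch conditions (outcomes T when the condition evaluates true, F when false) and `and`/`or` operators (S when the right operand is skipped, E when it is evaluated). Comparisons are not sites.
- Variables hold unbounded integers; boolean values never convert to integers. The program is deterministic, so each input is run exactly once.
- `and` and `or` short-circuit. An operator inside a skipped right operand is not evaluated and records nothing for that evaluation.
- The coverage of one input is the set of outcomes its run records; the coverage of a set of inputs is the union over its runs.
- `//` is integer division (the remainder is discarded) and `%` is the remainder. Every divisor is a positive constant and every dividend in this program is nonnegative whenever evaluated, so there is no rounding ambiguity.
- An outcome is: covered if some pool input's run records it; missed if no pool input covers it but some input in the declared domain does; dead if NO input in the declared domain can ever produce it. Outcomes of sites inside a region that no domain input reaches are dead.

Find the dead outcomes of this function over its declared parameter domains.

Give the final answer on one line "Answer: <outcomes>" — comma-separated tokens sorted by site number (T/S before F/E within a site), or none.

sweeping the full domain (80 inputs) for each outcome:
  reachable outcomes have witnesses, e.g. B1=T (e.g. m=1, p=1), B1=F (e.g. m=1, p=-3), B2=T (e.g. m=7, p=1), B2=F (e.g. m=1, p=-3)

Answer: none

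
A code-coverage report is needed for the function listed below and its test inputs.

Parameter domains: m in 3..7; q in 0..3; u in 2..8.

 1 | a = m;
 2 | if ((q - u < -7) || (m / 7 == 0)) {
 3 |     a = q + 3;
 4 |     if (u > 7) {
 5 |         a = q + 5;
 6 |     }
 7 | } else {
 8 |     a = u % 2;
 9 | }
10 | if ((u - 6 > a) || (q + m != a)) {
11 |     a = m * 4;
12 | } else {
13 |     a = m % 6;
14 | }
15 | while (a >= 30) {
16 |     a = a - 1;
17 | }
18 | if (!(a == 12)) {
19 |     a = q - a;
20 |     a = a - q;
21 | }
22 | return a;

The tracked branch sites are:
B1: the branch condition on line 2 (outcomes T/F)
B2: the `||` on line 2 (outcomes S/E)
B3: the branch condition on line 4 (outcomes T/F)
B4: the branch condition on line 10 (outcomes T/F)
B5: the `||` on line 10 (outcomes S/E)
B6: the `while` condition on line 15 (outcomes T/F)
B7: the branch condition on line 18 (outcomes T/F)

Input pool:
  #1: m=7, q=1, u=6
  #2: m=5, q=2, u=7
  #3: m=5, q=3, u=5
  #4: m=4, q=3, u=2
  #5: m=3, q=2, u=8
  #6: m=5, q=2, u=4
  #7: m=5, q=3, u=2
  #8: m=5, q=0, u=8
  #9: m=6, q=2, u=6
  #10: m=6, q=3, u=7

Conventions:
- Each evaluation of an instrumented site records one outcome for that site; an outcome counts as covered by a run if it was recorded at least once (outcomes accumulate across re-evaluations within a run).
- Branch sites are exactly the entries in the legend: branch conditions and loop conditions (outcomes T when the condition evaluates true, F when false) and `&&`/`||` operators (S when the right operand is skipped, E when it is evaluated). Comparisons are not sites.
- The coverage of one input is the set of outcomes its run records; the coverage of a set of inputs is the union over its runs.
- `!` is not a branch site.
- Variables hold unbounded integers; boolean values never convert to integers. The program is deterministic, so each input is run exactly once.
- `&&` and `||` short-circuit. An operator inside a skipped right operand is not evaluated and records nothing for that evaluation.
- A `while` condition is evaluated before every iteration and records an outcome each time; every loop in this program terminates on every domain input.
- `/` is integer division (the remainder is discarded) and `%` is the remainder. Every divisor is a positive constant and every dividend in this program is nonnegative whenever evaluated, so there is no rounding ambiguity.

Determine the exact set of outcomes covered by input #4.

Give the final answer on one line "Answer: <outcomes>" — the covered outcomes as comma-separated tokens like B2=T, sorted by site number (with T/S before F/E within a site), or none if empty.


Event log for input #4 (m=4, q=3, u=2):
  B2->E, B1->T, B3->F, B5->E, B4->T, B6->F, B7->T
collecting distinct outcomes: B1=T, B2=E, B3=F, B4=T, B5=E, B6=F, B7=T
Answer: B1=T, B2=E, B3=F, B4=T, B5=E, B6=F, B7=T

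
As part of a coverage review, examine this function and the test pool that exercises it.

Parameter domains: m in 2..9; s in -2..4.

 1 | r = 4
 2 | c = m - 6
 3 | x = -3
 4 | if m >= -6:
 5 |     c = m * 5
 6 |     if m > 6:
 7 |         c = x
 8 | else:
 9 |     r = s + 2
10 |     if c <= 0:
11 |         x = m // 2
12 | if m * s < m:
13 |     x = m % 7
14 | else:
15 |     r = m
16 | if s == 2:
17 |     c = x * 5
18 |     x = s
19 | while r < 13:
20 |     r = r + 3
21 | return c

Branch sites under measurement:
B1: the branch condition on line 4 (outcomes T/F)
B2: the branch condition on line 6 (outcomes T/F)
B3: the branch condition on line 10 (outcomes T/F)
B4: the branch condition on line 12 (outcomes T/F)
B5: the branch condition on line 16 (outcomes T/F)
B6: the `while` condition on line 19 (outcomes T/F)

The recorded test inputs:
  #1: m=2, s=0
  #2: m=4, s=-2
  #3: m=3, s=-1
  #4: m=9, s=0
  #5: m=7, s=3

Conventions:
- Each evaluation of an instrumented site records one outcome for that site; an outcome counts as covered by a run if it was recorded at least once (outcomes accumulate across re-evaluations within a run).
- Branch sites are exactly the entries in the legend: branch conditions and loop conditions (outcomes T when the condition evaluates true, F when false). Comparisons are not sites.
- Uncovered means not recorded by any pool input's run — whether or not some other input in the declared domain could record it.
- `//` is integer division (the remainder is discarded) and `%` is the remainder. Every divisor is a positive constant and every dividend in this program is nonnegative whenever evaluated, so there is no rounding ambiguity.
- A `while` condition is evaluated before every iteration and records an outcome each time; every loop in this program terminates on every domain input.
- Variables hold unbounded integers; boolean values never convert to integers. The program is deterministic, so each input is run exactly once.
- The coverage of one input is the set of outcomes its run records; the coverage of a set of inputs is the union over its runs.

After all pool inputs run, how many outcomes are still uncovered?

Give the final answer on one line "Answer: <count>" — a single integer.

test 1 (m=2, s=0) fires B1->T, B2->F, B4->T, B5->F, B6->T, B6->T, B6->T, B6->F; hits B1=T, B2=F, B4=T, B5=F, B6=T, B6=F
test 2 (m=4, s=-2) fires B1->T, B2->F, B4->T, B5->F, B6->T, B6->T, B6->T, B6->F; hits B1=T, B2=F, B4=T, B5=F, B6=T, B6=F
test 3 (m=3, s=-1) fires B1->T, B2->F, B4->T, B5->F, B6->T, B6->T, B6->T, B6->F; hits B1=T, B2=F, B4=T, B5=F, B6=T, B6=F
test 4 (m=9, s=0) fires B1->T, B2->T, B4->T, B5->F, B6->T, B6->T, B6->T, B6->F; hits B1=T, B2=T, B4=T, B5=F, B6=T, B6=F
test 5 (m=7, s=3) fires B1->T, B2->T, B4->F, B5->F, B6->T, B6->T, B6->F; hits B1=T, B2=T, B4=F, B5=F, B6=T, B6=F
union over the pool: B1=T, B2=T, B2=F, B4=T, B4=F, B5=F, B6=T, B6=F
uncovered (4 of 12): B1=F, B3=T, B3=F, B5=T

Answer: 4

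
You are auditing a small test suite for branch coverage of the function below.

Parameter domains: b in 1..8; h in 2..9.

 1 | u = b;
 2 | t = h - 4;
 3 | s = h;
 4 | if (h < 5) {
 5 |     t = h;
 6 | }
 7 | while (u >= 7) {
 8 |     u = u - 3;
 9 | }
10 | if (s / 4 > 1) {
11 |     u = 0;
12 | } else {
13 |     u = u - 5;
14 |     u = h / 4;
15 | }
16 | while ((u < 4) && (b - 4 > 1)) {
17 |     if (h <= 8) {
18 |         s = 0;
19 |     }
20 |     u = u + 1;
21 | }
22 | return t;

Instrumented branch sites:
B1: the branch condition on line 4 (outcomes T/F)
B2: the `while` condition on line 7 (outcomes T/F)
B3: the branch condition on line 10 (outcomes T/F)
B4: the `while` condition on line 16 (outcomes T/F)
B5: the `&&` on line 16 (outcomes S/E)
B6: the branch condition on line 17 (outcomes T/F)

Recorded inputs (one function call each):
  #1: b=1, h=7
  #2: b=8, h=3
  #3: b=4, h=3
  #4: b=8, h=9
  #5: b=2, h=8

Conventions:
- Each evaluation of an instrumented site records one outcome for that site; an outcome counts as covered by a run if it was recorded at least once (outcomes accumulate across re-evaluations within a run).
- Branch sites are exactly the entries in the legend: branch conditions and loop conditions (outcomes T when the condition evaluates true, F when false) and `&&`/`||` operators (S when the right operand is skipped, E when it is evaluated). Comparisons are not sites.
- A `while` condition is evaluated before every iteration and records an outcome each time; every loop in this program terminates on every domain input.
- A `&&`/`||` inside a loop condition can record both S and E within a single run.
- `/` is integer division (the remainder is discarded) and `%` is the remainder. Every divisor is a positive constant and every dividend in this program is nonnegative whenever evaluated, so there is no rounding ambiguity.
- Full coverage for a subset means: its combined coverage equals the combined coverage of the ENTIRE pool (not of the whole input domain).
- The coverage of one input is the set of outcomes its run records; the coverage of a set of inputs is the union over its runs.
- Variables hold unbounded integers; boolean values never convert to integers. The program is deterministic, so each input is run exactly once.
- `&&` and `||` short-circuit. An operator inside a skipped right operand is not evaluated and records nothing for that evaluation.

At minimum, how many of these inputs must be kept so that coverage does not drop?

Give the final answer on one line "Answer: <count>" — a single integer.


run #1 (b=1, h=7) records B1=F, B2=F, B3=F, B4=F, B5=E
run #2 (b=8, h=3) records B1=T, B2=T, B2=F, B3=F, B4=T, B4=F, B5=S, B5=E, B6=T
run #3 (b=4, h=3) records B1=T, B2=F, B3=F, B4=F, B5=E
run #4 (b=8, h=9) records B1=F, B2=T, B2=F, B3=T, B4=T, B4=F, B5=S, B5=E, B6=F
run #5 (b=2, h=8) records B1=F, B2=F, B3=T, B4=F, B5=E
the full pool covers 12 outcomes: B1=T, B1=F, B2=T, B2=F, B3=T, B3=F, B4=T, B4=F, B5=S, B5=E, B6=T, B6=F
checked all size-1 subsets: none covers 12 outcomes (max 9/12)
size 2: inputs {2, 4} cover all 12 outcomes, and no lexicographically smaller subset of this size does
Answer: 2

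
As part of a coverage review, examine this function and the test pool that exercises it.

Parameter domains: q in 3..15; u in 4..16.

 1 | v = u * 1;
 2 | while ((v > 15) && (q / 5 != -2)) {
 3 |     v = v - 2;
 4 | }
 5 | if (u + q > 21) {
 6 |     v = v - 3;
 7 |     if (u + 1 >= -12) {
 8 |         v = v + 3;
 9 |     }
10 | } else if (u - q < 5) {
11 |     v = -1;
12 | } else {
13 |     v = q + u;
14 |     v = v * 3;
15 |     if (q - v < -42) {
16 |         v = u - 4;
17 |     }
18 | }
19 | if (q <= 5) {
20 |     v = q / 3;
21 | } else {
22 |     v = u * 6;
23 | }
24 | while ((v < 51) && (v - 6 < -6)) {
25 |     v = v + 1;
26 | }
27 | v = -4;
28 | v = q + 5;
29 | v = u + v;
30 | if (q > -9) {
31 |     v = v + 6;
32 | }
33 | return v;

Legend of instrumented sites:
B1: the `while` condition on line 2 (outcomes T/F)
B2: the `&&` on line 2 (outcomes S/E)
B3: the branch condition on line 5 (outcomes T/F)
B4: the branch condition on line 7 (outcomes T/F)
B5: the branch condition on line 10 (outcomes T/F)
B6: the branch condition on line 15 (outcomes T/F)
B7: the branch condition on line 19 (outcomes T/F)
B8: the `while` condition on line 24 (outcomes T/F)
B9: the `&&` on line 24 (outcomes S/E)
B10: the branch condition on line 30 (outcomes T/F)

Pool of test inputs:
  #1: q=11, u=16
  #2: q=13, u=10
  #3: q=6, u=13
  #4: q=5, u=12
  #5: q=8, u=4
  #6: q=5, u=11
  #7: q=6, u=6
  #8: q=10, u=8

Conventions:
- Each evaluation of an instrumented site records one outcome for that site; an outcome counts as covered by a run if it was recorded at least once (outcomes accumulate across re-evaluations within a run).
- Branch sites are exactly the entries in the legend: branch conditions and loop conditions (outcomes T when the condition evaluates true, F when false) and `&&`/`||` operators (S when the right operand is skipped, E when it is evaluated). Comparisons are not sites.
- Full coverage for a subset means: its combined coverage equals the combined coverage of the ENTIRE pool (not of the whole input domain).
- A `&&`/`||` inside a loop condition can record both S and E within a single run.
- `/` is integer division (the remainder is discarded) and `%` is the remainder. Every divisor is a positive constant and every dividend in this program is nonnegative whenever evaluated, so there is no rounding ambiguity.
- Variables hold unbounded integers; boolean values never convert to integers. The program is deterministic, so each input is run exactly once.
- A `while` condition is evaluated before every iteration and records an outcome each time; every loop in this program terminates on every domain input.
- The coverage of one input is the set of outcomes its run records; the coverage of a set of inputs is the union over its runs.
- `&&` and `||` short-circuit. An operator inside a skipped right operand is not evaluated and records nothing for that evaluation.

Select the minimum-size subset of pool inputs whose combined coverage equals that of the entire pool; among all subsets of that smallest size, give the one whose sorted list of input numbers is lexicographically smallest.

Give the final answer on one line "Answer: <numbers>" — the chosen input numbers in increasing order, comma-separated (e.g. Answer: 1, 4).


test 1 (q=11, u=16) fires B2->E, B1->T, B2->S, B1->F, B3->T, B4->T, B7->F, B9->S, B8->F, B10->T; hits B1=T, B1=F, B2=S, B2=E, B3=T, B4=T, B7=F, B8=F, B9=S, B10=T
test 2 (q=13, u=10) fires B2->S, B1->F, B3->T, B4->T, B7->F, B9->S, B8->F, B10->T; hits B1=F, B2=S, B3=T, B4=T, B7=F, B8=F, B9=S, B10=T
test 3 (q=6, u=13) fires B2->S, B1->F, B3->F, B5->F, B6->T, B7->F, B9->S, B8->F, B10->T; hits B1=F, B2=S, B3=F, B5=F, B6=T, B7=F, B8=F, B9=S, B10=T
test 4 (q=5, u=12) fires B2->S, B1->F, B3->F, B5->F, B6->T, B7->T, B9->E, B8->F, B10->T; hits B1=F, B2=S, B3=F, B5=F, B6=T, B7=T, B8=F, B9=E, B10=T
test 5 (q=8, u=4) fires B2->S, B1->F, B3->F, B5->T, B7->F, B9->E, B8->F, B10->T; hits B1=F, B2=S, B3=F, B5=T, B7=F, B8=F, B9=E, B10=T
test 6 (q=5, u=11) fires B2->S, B1->F, B3->F, B5->F, B6->T, B7->T, B9->E, B8->F, B10->T; hits B1=F, B2=S, B3=F, B5=F, B6=T, B7=T, B8=F, B9=E, B10=T
test 7 (q=6, u=6) fires B2->S, B1->F, B3->F, B5->T, B7->F, B9->E, B8->F, B10->T; hits B1=F, B2=S, B3=F, B5=T, B7=F, B8=F, B9=E, B10=T
test 8 (q=10, u=8) fires B2->S, B1->F, B3->F, B5->T, B7->F, B9->E, B8->F, B10->T; hits B1=F, B2=S, B3=F, B5=T, B7=F, B8=F, B9=E, B10=T
the full pool covers 16 outcomes: B1=T, B1=F, B2=S, B2=E, B3=T, B3=F, B4=T, B5=T, B5=F, B6=T, B7=T, B7=F, B8=F, B9=S, B9=E, B10=T
every size-1 subset falls short of the 16 outcomes (best: 10/16)
every size-2 subset falls short of the 16 outcomes (best: 15/16)
the canonical winner is {1, 4, 5}: size 3, full 16-outcome coverage, earliest index list among size-3 covers
Answer: 1, 4, 5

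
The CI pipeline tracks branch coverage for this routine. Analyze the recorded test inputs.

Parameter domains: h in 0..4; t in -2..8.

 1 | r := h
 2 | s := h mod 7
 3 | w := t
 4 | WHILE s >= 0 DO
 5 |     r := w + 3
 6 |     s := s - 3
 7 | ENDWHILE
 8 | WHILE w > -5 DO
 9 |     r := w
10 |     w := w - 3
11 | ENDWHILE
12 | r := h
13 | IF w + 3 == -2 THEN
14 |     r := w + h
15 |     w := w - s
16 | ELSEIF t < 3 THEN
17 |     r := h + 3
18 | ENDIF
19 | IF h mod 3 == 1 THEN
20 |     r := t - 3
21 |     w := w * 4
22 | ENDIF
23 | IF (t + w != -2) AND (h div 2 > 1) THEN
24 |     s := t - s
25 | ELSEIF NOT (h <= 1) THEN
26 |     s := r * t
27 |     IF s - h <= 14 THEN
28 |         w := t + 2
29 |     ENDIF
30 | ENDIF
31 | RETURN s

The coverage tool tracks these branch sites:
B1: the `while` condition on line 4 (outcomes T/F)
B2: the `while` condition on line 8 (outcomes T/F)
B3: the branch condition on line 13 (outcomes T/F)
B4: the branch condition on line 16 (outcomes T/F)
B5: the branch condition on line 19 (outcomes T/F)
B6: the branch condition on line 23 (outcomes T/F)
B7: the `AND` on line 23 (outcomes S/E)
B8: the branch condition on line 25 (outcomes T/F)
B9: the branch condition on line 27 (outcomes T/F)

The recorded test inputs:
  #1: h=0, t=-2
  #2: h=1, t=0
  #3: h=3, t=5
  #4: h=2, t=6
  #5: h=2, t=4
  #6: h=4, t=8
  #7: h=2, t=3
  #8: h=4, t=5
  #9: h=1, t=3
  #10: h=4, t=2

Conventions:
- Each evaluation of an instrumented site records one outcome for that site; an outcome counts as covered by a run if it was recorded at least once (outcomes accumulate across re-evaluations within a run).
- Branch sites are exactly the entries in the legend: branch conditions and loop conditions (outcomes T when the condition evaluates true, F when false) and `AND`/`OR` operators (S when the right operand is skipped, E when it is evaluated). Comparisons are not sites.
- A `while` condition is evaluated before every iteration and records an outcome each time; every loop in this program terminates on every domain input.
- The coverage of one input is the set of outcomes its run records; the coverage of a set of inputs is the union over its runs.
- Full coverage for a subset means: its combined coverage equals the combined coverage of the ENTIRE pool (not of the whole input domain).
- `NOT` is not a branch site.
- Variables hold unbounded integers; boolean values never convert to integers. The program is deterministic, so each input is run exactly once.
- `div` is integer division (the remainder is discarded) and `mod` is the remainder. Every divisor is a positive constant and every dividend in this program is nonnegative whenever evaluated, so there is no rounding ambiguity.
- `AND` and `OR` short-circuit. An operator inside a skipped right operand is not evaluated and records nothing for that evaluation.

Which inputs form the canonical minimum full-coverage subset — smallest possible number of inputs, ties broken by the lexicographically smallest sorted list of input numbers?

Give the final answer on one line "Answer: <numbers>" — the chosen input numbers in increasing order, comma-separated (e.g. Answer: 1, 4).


input #1, h=0, t=-2: events B1->T, B1->F, B2->T, B2->F, B3->T, B5->F, B7->E, B6->F, B8->F; outcomes B1=T, B1=F, B2=T, B2=F, B3=T, B5=F, B6=F, B7=E, B8=F
input #2, h=1, t=0: events B1->T, B1->F, B2->T, B2->T, B2->F, B3->F, B4->T, B5->T, B7->E, B6->F, B8->F; outcomes B1=T, B1=F, B2=T, B2=F, B3=F, B4=T, B5=T, B6=F, B7=E, B8=F
input #3, h=3, t=5: events B1->T, B1->T, B1->F, B2->T, B2->T, B2->T, B2->T, B2->F, B3->F, B4->F, B5->F, B7->S, B6->F, B8->T, ...; outcomes B1=T, B1=F, B2=T, B2=F, B3=F, B4=F, B5=F, B6=F, B7=S, B8=T, B9=T
input #4, h=2, t=6: events B1->T, B1->F, B2->T, B2->T, B2->T, B2->T, B2->F, B3->F, B4->F, B5->F, B7->E, B6->F, B8->T, B9->T; outcomes B1=T, B1=F, B2=T, B2=F, B3=F, B4=F, B5=F, B6=F, B7=E, B8=T, B9=T
input #5, h=2, t=4: events B1->T, B1->F, B2->T, B2->T, B2->T, B2->F, B3->T, B5->F, B7->E, B6->F, B8->T, B9->T; outcomes B1=T, B1=F, B2=T, B2=F, B3=T, B5=F, B6=F, B7=E, B8=T, B9=T
input #6, h=4, t=8: events B1->T, B1->T, B1->F, B2->T, B2->T, B2->T, B2->T, B2->T, B2->F, B3->F, B4->F, B5->T, B7->E, B6->T; outcomes B1=T, B1=F, B2=T, B2=F, B3=F, B4=F, B5=T, B6=T, B7=E
input #7, h=2, t=3: events B1->T, B1->F, B2->T, B2->T, B2->T, B2->F, B3->F, B4->F, B5->F, B7->E, B6->F, B8->T, B9->T; outcomes B1=T, B1=F, B2=T, B2=F, B3=F, B4=F, B5=F, B6=F, B7=E, B8=T, B9=T
input #8, h=4, t=5: events B1->T, B1->T, B1->F, B2->T, B2->T, B2->T, B2->T, B2->F, B3->F, B4->F, B5->T, B7->E, B6->T; outcomes B1=T, B1=F, B2=T, B2=F, B3=F, B4=F, B5=T, B6=T, B7=E
input #9, h=1, t=3: events B1->T, B1->F, B2->T, B2->T, B2->T, B2->F, B3->F, B4->F, B5->T, B7->E, B6->F, B8->F; outcomes B1=T, B1=F, B2=T, B2=F, B3=F, B4=F, B5=T, B6=F, B7=E, B8=F
input #10, h=4, t=2: events B1->T, B1->T, B1->F, B2->T, B2->T, B2->T, B2->F, B3->F, B4->T, B5->T, B7->E, B6->T; outcomes B1=T, B1=F, B2=T, B2=F, B3=F, B4=T, B5=T, B6=T, B7=E
the full pool covers 17 outcomes: B1=T, B1=F, B2=T, B2=F, B3=T, B3=F, B4=T, B4=F, B5=T, B5=F, B6=T, B6=F, B7=S, B7=E, B8=T, B8=F, B9=T
size 1 is not enough: best union over all size-1 subsets is 11/17
size 2 is not enough: best union over all size-2 subsets is 15/17
at size 3, {1, 3, 10} reaches all 17 outcomes; every lexicographically earlier size-3 subset fails
Answer: 1, 3, 10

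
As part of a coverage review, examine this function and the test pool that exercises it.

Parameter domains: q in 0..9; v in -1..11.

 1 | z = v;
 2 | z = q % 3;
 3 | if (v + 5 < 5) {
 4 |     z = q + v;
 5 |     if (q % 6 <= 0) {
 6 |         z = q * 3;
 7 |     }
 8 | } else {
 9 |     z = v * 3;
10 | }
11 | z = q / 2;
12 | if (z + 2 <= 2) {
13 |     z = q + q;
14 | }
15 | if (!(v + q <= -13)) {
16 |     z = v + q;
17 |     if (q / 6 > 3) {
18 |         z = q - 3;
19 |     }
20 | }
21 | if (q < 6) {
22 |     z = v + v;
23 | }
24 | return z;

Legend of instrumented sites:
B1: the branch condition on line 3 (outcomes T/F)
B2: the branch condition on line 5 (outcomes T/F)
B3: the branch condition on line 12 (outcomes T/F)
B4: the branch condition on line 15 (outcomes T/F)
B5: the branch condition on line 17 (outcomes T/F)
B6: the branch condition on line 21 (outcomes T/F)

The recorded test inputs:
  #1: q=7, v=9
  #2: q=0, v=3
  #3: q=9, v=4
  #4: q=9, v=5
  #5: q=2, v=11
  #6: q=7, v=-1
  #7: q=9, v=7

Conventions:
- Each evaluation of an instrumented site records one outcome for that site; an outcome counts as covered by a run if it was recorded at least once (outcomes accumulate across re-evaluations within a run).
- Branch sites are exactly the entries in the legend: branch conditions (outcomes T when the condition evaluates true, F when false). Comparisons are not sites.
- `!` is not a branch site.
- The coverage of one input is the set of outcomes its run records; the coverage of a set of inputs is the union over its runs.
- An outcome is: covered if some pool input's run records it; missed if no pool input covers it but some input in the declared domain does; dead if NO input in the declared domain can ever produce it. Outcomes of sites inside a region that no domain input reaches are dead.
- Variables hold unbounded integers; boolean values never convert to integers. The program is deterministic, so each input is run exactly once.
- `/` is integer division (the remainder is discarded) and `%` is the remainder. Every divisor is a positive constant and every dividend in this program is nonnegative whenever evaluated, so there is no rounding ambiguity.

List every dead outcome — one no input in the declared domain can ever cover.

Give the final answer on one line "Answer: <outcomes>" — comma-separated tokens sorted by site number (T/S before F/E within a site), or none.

running all 130 domain inputs and tallying outcomes:
  B4=F: unreachable across the whole domain -> dead
  B5=T: unreachable across the whole domain -> dead
  reachable outcomes have witnesses, e.g. B1=T (e.g. q=0, v=-1), B1=F (e.g. q=0, v=0), B2=T (e.g. q=0, v=-1), B2=F (e.g. q=1, v=-1)

Answer: B4=F, B5=T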